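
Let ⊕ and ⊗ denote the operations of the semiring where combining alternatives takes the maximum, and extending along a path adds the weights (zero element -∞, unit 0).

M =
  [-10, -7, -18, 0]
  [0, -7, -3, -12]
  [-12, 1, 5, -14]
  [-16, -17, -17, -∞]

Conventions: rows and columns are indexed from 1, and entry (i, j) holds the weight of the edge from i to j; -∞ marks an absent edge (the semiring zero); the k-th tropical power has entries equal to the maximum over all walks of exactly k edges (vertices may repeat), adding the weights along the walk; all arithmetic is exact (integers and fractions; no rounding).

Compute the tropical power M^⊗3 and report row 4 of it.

M^⊗2:
  [-7, -14, -10, -10]
  [-7, -2, 2, 0]
  [1, 6, 10, -9]
  [-17, -16, -12, -16]
M^⊗3:
  [-14, -9, -5, -7]
  [-2, 3, 7, -7]
  [6, 11, 15, 1]
  [-16, -11, -7, -17]
Answer: row 4 of M^⊗3 = [-16, -11, -7, -17]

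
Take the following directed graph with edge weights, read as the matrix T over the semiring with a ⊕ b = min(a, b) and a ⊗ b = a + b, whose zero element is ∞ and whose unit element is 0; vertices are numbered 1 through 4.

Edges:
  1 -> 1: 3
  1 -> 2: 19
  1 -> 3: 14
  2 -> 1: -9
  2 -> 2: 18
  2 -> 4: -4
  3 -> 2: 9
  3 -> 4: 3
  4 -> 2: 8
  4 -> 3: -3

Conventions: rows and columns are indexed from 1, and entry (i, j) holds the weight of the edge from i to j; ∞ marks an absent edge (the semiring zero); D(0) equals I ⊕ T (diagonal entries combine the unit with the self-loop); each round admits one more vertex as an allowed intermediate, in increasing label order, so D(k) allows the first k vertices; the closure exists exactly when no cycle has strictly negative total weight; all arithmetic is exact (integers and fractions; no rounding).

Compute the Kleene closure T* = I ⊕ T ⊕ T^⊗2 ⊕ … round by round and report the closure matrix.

D(0):
  [0, 19, 14, ∞]
  [-9, 0, ∞, -4]
  [∞, 9, 0, 3]
  [∞, 8, -3, 0]
D(1):
  [0, 19, 14, ∞]
  [-9, 0, 5, -4]
  [∞, 9, 0, 3]
  [∞, 8, -3, 0]
D(2):
  [0, 19, 14, 15]
  [-9, 0, 5, -4]
  [0, 9, 0, 3]
  [-1, 8, -3, 0]
D(3):
  [0, 19, 14, 15]
  [-9, 0, 5, -4]
  [0, 9, 0, 3]
  [-3, 6, -3, 0]
D(4):
  [0, 19, 12, 15]
  [-9, 0, -7, -4]
  [0, 9, 0, 3]
  [-3, 6, -3, 0]
Answer: T* = [[0, 19, 12, 15], [-9, 0, -7, -4], [0, 9, 0, 3], [-3, 6, -3, 0]]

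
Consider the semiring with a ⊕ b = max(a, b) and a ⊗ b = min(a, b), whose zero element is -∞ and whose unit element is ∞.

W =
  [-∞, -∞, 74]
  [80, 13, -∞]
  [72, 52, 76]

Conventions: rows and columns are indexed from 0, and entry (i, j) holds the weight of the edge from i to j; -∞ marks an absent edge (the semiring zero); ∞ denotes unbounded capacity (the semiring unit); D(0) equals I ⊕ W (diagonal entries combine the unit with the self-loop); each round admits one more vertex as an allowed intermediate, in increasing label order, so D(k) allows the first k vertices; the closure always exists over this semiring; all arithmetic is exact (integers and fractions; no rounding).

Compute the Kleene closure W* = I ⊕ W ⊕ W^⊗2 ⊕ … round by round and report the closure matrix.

D(0):
  [∞, -∞, 74]
  [80, ∞, -∞]
  [72, 52, ∞]
D(1):
  [∞, -∞, 74]
  [80, ∞, 74]
  [72, 52, ∞]
D(2):
  [∞, -∞, 74]
  [80, ∞, 74]
  [72, 52, ∞]
D(3):
  [∞, 52, 74]
  [80, ∞, 74]
  [72, 52, ∞]
Answer: W* = [[∞, 52, 74], [80, ∞, 74], [72, 52, ∞]]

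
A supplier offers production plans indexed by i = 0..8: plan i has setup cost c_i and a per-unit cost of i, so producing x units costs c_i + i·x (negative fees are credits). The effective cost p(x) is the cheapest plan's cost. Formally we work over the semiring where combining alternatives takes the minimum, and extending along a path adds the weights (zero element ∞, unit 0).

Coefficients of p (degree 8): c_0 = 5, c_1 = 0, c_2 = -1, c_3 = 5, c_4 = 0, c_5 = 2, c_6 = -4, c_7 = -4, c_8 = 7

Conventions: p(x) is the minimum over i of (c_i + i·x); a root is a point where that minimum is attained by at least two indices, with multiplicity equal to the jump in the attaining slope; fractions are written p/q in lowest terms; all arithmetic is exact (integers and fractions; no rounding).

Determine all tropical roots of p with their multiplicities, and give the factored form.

hull edge (i=0, c=5) to (i=1, c=0): slope -5, span 1
hull edge (i=1, c=0) to (i=2, c=-1): slope -1, span 1
hull edge (i=2, c=-1) to (i=6, c=-4): slope -3/4, span 4
hull edge (i=6, c=-4) to (i=7, c=-4): slope 0, span 1
hull edge (i=7, c=-4) to (i=8, c=7): slope 11, span 1
Factored form: p(x) = 7 ⊗ (x ⊕ (-11)) ⊗ (x ⊕ 0) ⊗ (x ⊕ 3/4) ⊗ (x ⊕ 3/4) ⊗ (x ⊕ 3/4) ⊗ (x ⊕ 3/4) ⊗ (x ⊕ 1) ⊗ (x ⊕ 5)
Answer: roots = -11 (mult 1), 0 (mult 1), 3/4 (mult 4), 1 (mult 1), 5 (mult 1)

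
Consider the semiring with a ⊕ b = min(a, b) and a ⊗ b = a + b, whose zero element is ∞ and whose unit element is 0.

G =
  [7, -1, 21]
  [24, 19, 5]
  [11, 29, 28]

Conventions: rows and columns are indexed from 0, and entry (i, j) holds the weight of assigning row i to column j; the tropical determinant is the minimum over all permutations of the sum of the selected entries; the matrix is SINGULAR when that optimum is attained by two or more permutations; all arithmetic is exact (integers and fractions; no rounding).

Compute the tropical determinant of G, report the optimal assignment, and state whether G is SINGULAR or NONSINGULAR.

σ = (0, 1, 2): 7 + 19 + 28 = 54
σ = (0, 2, 1): 7 + 5 + 29 = 41
σ = (1, 0, 2): (-1) + 24 + 28 = 51
σ = (1, 2, 0): (-1) + 5 + 11 = 15
σ = (2, 0, 1): 21 + 24 + 29 = 74
σ = (2, 1, 0): 21 + 19 + 11 = 51
Optimal value attained by: σ = (1, 2, 0).
Answer: det⊕(G) = 15; verdict: NONSINGULAR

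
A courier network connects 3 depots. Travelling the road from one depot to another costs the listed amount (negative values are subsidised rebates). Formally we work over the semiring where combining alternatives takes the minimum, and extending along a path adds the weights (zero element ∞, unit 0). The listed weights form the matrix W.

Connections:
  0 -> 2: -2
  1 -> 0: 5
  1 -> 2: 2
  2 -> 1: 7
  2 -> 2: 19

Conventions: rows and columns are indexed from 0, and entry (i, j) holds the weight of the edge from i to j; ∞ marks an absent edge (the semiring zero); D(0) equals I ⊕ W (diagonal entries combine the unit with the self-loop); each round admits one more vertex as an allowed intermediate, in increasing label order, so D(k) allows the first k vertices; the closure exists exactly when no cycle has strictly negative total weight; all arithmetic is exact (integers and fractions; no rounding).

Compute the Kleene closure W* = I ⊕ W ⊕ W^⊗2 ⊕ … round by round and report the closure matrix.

D(0):
  [0, ∞, -2]
  [5, 0, 2]
  [∞, 7, 0]
D(1):
  [0, ∞, -2]
  [5, 0, 2]
  [∞, 7, 0]
D(2):
  [0, ∞, -2]
  [5, 0, 2]
  [12, 7, 0]
D(3):
  [0, 5, -2]
  [5, 0, 2]
  [12, 7, 0]
Answer: W* = [[0, 5, -2], [5, 0, 2], [12, 7, 0]]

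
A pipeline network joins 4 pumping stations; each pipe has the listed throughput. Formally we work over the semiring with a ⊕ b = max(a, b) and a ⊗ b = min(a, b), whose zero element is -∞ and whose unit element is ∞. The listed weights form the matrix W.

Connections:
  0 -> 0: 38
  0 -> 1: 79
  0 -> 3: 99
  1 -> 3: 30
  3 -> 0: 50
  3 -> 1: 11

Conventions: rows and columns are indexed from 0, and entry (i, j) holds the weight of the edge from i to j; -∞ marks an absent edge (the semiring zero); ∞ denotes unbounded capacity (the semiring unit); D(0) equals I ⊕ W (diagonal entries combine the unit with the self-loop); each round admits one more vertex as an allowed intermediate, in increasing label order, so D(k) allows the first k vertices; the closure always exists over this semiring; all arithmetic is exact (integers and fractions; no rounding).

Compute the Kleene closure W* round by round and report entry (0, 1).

D(0):
  [∞, 79, -∞, 99]
  [-∞, ∞, -∞, 30]
  [-∞, -∞, ∞, -∞]
  [50, 11, -∞, ∞]
D(1):
  [∞, 79, -∞, 99]
  [-∞, ∞, -∞, 30]
  [-∞, -∞, ∞, -∞]
  [50, 50, -∞, ∞]
D(2):
  [∞, 79, -∞, 99]
  [-∞, ∞, -∞, 30]
  [-∞, -∞, ∞, -∞]
  [50, 50, -∞, ∞]
D(3):
  [∞, 79, -∞, 99]
  [-∞, ∞, -∞, 30]
  [-∞, -∞, ∞, -∞]
  [50, 50, -∞, ∞]
D(4):
  [∞, 79, -∞, 99]
  [30, ∞, -∞, 30]
  [-∞, -∞, ∞, -∞]
  [50, 50, -∞, ∞]
Answer: W*[0][1] = 79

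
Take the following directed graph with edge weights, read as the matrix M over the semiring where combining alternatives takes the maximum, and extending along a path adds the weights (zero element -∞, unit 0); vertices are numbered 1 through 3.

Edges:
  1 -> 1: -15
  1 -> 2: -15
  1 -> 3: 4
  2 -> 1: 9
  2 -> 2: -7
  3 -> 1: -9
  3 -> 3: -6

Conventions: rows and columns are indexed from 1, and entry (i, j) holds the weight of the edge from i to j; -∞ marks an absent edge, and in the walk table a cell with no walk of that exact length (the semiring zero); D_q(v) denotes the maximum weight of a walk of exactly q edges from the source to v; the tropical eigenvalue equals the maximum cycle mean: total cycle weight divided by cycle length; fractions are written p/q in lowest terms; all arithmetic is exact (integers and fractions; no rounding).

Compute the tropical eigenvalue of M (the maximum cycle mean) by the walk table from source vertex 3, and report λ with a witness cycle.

q=0: [-∞, -∞, 0]
q=1: [-9, -∞, -6]
q=2: [-15, -24, -5]
q=3: [-14, -30, -11]
Optimal cycle mean attained by: cycle 1->3->1, total 4 + (-9), length 2.
Answer: λ = -5/2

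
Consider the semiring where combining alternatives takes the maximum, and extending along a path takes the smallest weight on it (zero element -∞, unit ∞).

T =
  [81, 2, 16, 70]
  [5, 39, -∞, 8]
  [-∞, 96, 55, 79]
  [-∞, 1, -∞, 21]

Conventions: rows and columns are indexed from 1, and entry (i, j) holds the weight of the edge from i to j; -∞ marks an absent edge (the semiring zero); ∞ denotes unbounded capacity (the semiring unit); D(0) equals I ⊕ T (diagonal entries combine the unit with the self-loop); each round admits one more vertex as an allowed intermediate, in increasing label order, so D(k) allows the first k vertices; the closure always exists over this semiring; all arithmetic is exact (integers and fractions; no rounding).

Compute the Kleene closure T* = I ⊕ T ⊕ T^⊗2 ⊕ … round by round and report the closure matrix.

D(0):
  [∞, 2, 16, 70]
  [5, ∞, -∞, 8]
  [-∞, 96, ∞, 79]
  [-∞, 1, -∞, ∞]
D(1):
  [∞, 2, 16, 70]
  [5, ∞, 5, 8]
  [-∞, 96, ∞, 79]
  [-∞, 1, -∞, ∞]
D(2):
  [∞, 2, 16, 70]
  [5, ∞, 5, 8]
  [5, 96, ∞, 79]
  [1, 1, 1, ∞]
D(3):
  [∞, 16, 16, 70]
  [5, ∞, 5, 8]
  [5, 96, ∞, 79]
  [1, 1, 1, ∞]
D(4):
  [∞, 16, 16, 70]
  [5, ∞, 5, 8]
  [5, 96, ∞, 79]
  [1, 1, 1, ∞]
Answer: T* = [[∞, 16, 16, 70], [5, ∞, 5, 8], [5, 96, ∞, 79], [1, 1, 1, ∞]]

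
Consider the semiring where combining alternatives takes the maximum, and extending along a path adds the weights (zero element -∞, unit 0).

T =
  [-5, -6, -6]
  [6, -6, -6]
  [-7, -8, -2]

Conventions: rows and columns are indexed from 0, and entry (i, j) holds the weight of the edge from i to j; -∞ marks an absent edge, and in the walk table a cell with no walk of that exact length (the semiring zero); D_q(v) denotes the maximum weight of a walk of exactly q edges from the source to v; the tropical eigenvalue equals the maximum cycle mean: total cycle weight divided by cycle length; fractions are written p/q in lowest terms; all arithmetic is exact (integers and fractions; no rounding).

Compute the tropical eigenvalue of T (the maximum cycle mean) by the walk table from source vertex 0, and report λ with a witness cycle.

q=0: [0, -∞, -∞]
q=1: [-5, -6, -6]
q=2: [0, -11, -8]
q=3: [-5, -6, -6]
Optimal cycle mean attained by: cycle 0->1->0, total (-6) + 6, length 2.
Answer: λ = 0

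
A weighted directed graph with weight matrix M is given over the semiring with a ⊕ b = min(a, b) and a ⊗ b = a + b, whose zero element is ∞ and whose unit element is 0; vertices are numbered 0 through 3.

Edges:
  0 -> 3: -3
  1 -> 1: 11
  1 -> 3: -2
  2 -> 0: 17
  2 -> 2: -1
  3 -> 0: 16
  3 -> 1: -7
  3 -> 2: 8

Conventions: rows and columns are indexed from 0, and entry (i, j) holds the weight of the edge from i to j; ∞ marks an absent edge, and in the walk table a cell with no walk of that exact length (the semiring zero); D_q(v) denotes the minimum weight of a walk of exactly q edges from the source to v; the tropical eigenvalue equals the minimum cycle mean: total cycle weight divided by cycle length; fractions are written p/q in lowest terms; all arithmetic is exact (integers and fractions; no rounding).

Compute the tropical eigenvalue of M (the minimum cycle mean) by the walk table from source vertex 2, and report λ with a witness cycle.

q=0: [∞, ∞, 0, ∞]
q=1: [17, ∞, -1, ∞]
q=2: [16, ∞, -2, 14]
q=3: [15, 7, -3, 13]
q=4: [14, 6, -4, 5]
Optimal cycle mean attained by: cycle 1->3->1, total (-2) + (-7), length 2.
Answer: λ = -9/2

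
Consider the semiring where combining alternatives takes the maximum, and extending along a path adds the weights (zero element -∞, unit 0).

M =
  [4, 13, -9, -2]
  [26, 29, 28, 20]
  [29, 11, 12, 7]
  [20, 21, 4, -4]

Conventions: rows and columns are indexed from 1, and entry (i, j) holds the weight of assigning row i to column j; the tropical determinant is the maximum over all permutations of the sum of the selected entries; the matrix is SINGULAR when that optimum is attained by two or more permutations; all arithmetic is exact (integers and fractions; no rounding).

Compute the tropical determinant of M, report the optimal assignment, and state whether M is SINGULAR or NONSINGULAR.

σ = (1, 2, 3, 4): 4 + 29 + 12 + (-4) = 41
σ = (1, 2, 4, 3): 4 + 29 + 7 + 4 = 44
σ = (1, 3, 2, 4): 4 + 28 + 11 + (-4) = 39
σ = (1, 3, 4, 2): 4 + 28 + 7 + 21 = 60
σ = (1, 4, 2, 3): 4 + 20 + 11 + 4 = 39
σ = (1, 4, 3, 2): 4 + 20 + 12 + 21 = 57
σ = (2, 1, 3, 4): 13 + 26 + 12 + (-4) = 47
σ = (2, 1, 4, 3): 13 + 26 + 7 + 4 = 50
σ = (2, 3, 1, 4): 13 + 28 + 29 + (-4) = 66
σ = (2, 3, 4, 1): 13 + 28 + 7 + 20 = 68
σ = (2, 4, 1, 3): 13 + 20 + 29 + 4 = 66
σ = (2, 4, 3, 1): 13 + 20 + 12 + 20 = 65
σ = (3, 1, 2, 4): (-9) + 26 + 11 + (-4) = 24
σ = (3, 1, 4, 2): (-9) + 26 + 7 + 21 = 45
σ = (3, 2, 1, 4): (-9) + 29 + 29 + (-4) = 45
σ = (3, 2, 4, 1): (-9) + 29 + 7 + 20 = 47
σ = (3, 4, 1, 2): (-9) + 20 + 29 + 21 = 61
σ = (3, 4, 2, 1): (-9) + 20 + 11 + 20 = 42
σ = (4, 1, 2, 3): (-2) + 26 + 11 + 4 = 39
σ = (4, 1, 3, 2): (-2) + 26 + 12 + 21 = 57
σ = (4, 2, 1, 3): (-2) + 29 + 29 + 4 = 60
σ = (4, 2, 3, 1): (-2) + 29 + 12 + 20 = 59
σ = (4, 3, 1, 2): (-2) + 28 + 29 + 21 = 76
σ = (4, 3, 2, 1): (-2) + 28 + 11 + 20 = 57
Optimal value attained by: σ = (4, 3, 1, 2).
Answer: det⊕(M) = 76; verdict: NONSINGULAR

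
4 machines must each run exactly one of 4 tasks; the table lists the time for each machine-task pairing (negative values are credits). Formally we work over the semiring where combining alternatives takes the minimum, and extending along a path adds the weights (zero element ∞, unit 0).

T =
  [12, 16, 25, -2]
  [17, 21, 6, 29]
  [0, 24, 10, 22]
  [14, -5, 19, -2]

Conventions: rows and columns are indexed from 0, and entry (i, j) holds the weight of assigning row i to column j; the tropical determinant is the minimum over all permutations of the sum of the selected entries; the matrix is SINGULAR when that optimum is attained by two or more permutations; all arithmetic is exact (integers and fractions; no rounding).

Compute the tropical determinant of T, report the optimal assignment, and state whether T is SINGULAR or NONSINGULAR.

σ = (0, 1, 2, 3): 12 + 21 + 10 + (-2) = 41
σ = (0, 1, 3, 2): 12 + 21 + 22 + 19 = 74
σ = (0, 2, 1, 3): 12 + 6 + 24 + (-2) = 40
σ = (0, 2, 3, 1): 12 + 6 + 22 + (-5) = 35
σ = (0, 3, 1, 2): 12 + 29 + 24 + 19 = 84
σ = (0, 3, 2, 1): 12 + 29 + 10 + (-5) = 46
σ = (1, 0, 2, 3): 16 + 17 + 10 + (-2) = 41
σ = (1, 0, 3, 2): 16 + 17 + 22 + 19 = 74
σ = (1, 2, 0, 3): 16 + 6 + 0 + (-2) = 20
σ = (1, 2, 3, 0): 16 + 6 + 22 + 14 = 58
σ = (1, 3, 0, 2): 16 + 29 + 0 + 19 = 64
σ = (1, 3, 2, 0): 16 + 29 + 10 + 14 = 69
σ = (2, 0, 1, 3): 25 + 17 + 24 + (-2) = 64
σ = (2, 0, 3, 1): 25 + 17 + 22 + (-5) = 59
σ = (2, 1, 0, 3): 25 + 21 + 0 + (-2) = 44
σ = (2, 1, 3, 0): 25 + 21 + 22 + 14 = 82
σ = (2, 3, 0, 1): 25 + 29 + 0 + (-5) = 49
σ = (2, 3, 1, 0): 25 + 29 + 24 + 14 = 92
σ = (3, 0, 1, 2): (-2) + 17 + 24 + 19 = 58
σ = (3, 0, 2, 1): (-2) + 17 + 10 + (-5) = 20
σ = (3, 1, 0, 2): (-2) + 21 + 0 + 19 = 38
σ = (3, 1, 2, 0): (-2) + 21 + 10 + 14 = 43
σ = (3, 2, 0, 1): (-2) + 6 + 0 + (-5) = -1
σ = (3, 2, 1, 0): (-2) + 6 + 24 + 14 = 42
Optimal value attained by: σ = (3, 2, 0, 1).
Answer: det⊕(T) = -1; verdict: NONSINGULAR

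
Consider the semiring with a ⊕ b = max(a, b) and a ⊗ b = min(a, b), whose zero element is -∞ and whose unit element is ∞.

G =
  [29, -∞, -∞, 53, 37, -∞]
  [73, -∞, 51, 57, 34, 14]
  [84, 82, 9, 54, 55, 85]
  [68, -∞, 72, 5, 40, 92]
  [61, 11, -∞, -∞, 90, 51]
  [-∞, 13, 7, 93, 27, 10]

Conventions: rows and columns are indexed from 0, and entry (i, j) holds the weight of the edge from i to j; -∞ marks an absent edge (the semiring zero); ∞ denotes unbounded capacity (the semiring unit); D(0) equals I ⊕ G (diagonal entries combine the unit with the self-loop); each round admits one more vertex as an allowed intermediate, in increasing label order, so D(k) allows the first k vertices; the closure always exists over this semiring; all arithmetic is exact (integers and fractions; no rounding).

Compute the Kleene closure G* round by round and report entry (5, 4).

D(0):
  [∞, -∞, -∞, 53, 37, -∞]
  [73, ∞, 51, 57, 34, 14]
  [84, 82, ∞, 54, 55, 85]
  [68, -∞, 72, ∞, 40, 92]
  [61, 11, -∞, -∞, ∞, 51]
  [-∞, 13, 7, 93, 27, ∞]
D(1):
  [∞, -∞, -∞, 53, 37, -∞]
  [73, ∞, 51, 57, 37, 14]
  [84, 82, ∞, 54, 55, 85]
  [68, -∞, 72, ∞, 40, 92]
  [61, 11, -∞, 53, ∞, 51]
  [-∞, 13, 7, 93, 27, ∞]
D(2):
  [∞, -∞, -∞, 53, 37, -∞]
  [73, ∞, 51, 57, 37, 14]
  [84, 82, ∞, 57, 55, 85]
  [68, -∞, 72, ∞, 40, 92]
  [61, 11, 11, 53, ∞, 51]
  [13, 13, 13, 93, 27, ∞]
D(3):
  [∞, -∞, -∞, 53, 37, -∞]
  [73, ∞, 51, 57, 51, 51]
  [84, 82, ∞, 57, 55, 85]
  [72, 72, 72, ∞, 55, 92]
  [61, 11, 11, 53, ∞, 51]
  [13, 13, 13, 93, 27, ∞]
D(4):
  [∞, 53, 53, 53, 53, 53]
  [73, ∞, 57, 57, 55, 57]
  [84, 82, ∞, 57, 55, 85]
  [72, 72, 72, ∞, 55, 92]
  [61, 53, 53, 53, ∞, 53]
  [72, 72, 72, 93, 55, ∞]
D(5):
  [∞, 53, 53, 53, 53, 53]
  [73, ∞, 57, 57, 55, 57]
  [84, 82, ∞, 57, 55, 85]
  [72, 72, 72, ∞, 55, 92]
  [61, 53, 53, 53, ∞, 53]
  [72, 72, 72, 93, 55, ∞]
D(6):
  [∞, 53, 53, 53, 53, 53]
  [73, ∞, 57, 57, 55, 57]
  [84, 82, ∞, 85, 55, 85]
  [72, 72, 72, ∞, 55, 92]
  [61, 53, 53, 53, ∞, 53]
  [72, 72, 72, 93, 55, ∞]
Answer: G*[5][4] = 55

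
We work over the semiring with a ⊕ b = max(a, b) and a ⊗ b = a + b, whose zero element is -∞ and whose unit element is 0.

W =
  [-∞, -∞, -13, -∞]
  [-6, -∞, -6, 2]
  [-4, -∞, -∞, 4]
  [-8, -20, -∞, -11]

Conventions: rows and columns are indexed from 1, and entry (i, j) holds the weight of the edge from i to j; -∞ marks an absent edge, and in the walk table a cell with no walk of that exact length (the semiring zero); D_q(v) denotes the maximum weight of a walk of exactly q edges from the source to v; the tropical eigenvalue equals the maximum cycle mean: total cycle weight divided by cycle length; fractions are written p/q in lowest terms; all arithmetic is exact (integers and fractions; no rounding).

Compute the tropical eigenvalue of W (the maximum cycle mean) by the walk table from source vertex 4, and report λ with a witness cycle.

q=0: [-∞, -∞, -∞, 0]
q=1: [-8, -20, -∞, -11]
q=2: [-19, -31, -21, -18]
q=3: [-25, -38, -32, -17]
q=4: [-25, -37, -38, -28]
Optimal cycle mean attained by: cycle 1->3->4->1, total (-13) + 4 + (-8), length 3.
Answer: λ = -17/3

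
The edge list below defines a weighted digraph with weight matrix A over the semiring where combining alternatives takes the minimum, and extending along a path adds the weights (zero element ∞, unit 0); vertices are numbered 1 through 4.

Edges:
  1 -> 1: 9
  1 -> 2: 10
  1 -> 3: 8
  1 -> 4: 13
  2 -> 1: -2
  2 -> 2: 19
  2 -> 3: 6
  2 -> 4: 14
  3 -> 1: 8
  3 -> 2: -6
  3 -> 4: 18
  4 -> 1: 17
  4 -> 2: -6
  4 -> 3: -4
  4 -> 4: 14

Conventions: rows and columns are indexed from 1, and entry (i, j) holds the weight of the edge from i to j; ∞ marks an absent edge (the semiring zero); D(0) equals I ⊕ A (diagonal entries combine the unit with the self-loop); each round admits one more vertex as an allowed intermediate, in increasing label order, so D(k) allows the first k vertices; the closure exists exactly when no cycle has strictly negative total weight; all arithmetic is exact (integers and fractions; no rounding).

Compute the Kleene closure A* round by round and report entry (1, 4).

D(0):
  [0, 10, 8, 13]
  [-2, 0, 6, 14]
  [8, -6, 0, 18]
  [17, -6, -4, 0]
D(1):
  [0, 10, 8, 13]
  [-2, 0, 6, 11]
  [8, -6, 0, 18]
  [17, -6, -4, 0]
D(2):
  [0, 10, 8, 13]
  [-2, 0, 6, 11]
  [-8, -6, 0, 5]
  [-8, -6, -4, 0]
D(3):
  [0, 2, 8, 13]
  [-2, 0, 6, 11]
  [-8, -6, 0, 5]
  [-12, -10, -4, 0]
D(4):
  [0, 2, 8, 13]
  [-2, 0, 6, 11]
  [-8, -6, 0, 5]
  [-12, -10, -4, 0]
Answer: A*[1][4] = 13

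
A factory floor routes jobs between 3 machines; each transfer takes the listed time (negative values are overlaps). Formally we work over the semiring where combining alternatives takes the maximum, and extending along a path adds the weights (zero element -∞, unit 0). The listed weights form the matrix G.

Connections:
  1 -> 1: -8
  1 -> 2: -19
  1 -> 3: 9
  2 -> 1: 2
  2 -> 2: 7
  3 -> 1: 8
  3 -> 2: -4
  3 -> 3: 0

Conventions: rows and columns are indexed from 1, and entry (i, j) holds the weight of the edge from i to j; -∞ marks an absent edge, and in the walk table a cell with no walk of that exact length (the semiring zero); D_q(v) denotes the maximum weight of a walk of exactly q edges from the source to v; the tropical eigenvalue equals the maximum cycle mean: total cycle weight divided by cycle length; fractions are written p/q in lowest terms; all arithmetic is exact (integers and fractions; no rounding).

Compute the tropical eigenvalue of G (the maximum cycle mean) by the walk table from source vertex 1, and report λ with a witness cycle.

q=0: [0, -∞, -∞]
q=1: [-8, -19, 9]
q=2: [17, 5, 9]
q=3: [17, 12, 26]
Optimal cycle mean attained by: cycle 1->3->1, total 9 + 8, length 2.
Answer: λ = 17/2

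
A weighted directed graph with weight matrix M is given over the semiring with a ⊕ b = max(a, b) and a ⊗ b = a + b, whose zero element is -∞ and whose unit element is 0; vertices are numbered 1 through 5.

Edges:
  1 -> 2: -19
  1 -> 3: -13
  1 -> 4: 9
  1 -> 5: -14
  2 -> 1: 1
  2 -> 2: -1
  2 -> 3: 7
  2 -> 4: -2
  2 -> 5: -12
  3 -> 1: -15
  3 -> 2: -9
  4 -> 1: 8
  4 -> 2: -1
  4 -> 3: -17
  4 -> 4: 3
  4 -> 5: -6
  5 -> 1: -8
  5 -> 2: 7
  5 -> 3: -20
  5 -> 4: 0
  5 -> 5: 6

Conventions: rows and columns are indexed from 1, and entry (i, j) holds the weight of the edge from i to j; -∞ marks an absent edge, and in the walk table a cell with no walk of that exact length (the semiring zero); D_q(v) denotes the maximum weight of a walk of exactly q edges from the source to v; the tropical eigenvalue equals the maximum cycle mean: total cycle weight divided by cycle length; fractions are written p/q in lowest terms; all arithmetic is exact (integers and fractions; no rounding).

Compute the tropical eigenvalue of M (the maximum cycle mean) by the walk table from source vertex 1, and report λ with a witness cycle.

q=0: [0, -∞, -∞, -∞, -∞]
q=1: [-∞, -19, -13, 9, -14]
q=2: [17, 8, -8, 12, 3]
q=3: [20, 11, 15, 26, 9]
q=4: [34, 25, 18, 29, 20]
q=5: [37, 28, 32, 43, 26]
Optimal cycle mean attained by: cycle 1->4->1, total 9 + 8, length 2.
Answer: λ = 17/2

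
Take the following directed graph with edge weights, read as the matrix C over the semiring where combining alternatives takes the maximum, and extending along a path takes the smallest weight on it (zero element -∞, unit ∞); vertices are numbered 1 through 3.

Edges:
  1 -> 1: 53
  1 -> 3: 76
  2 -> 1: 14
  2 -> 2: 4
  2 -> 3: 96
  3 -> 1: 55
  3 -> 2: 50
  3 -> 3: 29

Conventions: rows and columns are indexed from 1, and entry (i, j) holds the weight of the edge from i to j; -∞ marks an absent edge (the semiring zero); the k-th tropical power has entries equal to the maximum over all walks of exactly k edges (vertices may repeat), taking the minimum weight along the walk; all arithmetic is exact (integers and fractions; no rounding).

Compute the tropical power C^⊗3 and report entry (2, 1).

C^⊗2:
  [55, 50, 53]
  [55, 50, 29]
  [53, 29, 55]
C^⊗3:
  [53, 50, 55]
  [53, 29, 55]
  [55, 50, 53]
Key observation: the optimum is the walk 2->3->1->1, with weight 96 min 55 min 53 = 53.
Optimal value attained by: walk 2->3->1->1.
Answer: (C^⊗3)[2][1] = 53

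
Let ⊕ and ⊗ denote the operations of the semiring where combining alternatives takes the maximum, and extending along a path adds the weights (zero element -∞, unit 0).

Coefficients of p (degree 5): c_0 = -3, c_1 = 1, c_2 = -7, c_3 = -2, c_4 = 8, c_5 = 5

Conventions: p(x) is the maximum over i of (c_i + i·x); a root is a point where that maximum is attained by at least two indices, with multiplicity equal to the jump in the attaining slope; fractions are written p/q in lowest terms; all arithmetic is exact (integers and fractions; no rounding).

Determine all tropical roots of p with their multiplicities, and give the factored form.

hull edge (i=0, c=-3) to (i=1, c=1): slope 4, span 1
hull edge (i=1, c=1) to (i=4, c=8): slope 7/3, span 3
hull edge (i=4, c=8) to (i=5, c=5): slope -3, span 1
Factored form: p(x) = 5 ⊗ (x ⊕ (-4)) ⊗ (x ⊕ (-7/3)) ⊗ (x ⊕ (-7/3)) ⊗ (x ⊕ (-7/3)) ⊗ (x ⊕ 3)
Answer: roots = -4 (mult 1), -7/3 (mult 3), 3 (mult 1)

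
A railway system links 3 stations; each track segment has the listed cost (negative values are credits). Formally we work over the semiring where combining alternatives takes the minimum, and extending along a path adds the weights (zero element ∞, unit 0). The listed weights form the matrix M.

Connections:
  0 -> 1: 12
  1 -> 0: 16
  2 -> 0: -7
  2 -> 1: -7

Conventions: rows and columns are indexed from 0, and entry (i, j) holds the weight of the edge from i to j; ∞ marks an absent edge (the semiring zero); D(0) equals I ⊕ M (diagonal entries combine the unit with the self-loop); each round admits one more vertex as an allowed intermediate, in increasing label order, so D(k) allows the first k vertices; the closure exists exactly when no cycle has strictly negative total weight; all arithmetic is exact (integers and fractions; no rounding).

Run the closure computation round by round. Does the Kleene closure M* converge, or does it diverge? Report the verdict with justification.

D(0):
  [0, 12, ∞]
  [16, 0, ∞]
  [-7, -7, 0]
D(1):
  [0, 12, ∞]
  [16, 0, ∞]
  [-7, -7, 0]
D(2):
  [0, 12, ∞]
  [16, 0, ∞]
  [-7, -7, 0]
D(3):
  [0, 12, ∞]
  [16, 0, ∞]
  [-7, -7, 0]
Key observation: every diagonal entry stays at the unit through all rounds, so no improving cycle exists.
Answer: CONVERGES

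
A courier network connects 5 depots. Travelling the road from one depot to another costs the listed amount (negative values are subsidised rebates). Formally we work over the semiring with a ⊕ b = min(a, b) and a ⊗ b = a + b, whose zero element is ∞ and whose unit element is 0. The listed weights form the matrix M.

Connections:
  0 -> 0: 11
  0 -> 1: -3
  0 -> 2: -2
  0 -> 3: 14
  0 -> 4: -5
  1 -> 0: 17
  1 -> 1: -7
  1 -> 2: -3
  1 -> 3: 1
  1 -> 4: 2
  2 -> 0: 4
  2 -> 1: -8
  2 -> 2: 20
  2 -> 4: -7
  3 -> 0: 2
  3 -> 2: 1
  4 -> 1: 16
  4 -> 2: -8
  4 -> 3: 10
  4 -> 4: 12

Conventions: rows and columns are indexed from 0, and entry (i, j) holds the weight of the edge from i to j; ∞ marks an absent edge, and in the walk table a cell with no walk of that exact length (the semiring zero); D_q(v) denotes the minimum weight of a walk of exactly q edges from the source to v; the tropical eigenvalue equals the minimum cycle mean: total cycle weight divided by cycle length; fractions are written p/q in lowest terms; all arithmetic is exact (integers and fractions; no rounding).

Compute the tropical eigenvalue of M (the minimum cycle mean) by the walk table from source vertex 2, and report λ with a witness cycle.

q=0: [∞, ∞, 0, ∞, ∞]
q=1: [4, -8, 20, ∞, -7]
q=2: [9, -15, -15, -7, -6]
q=3: [-11, -23, -18, -14, -22]
q=4: [-14, -30, -30, -22, -25]
q=5: [-26, -38, -33, -29, -37]
Optimal cycle mean attained by: cycle 2->4->2, total (-7) + (-8), length 2.
Answer: λ = -15/2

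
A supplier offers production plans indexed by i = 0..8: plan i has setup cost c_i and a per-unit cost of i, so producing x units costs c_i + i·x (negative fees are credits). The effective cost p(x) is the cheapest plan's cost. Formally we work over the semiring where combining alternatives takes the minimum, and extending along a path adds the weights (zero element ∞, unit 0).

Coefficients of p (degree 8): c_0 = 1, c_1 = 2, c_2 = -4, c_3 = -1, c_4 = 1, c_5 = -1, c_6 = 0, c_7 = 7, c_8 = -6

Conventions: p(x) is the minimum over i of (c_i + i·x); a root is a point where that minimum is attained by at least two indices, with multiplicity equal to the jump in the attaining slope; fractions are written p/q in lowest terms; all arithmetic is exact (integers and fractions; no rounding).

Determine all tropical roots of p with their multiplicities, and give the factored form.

hull edge (i=0, c=1) to (i=2, c=-4): slope -5/2, span 2
hull edge (i=2, c=-4) to (i=8, c=-6): slope -1/3, span 6
Factored form: p(x) = -6 ⊗ (x ⊕ 1/3) ⊗ (x ⊕ 1/3) ⊗ (x ⊕ 1/3) ⊗ (x ⊕ 1/3) ⊗ (x ⊕ 1/3) ⊗ (x ⊕ 1/3) ⊗ (x ⊕ 5/2) ⊗ (x ⊕ 5/2)
Answer: roots = 1/3 (mult 6), 5/2 (mult 2)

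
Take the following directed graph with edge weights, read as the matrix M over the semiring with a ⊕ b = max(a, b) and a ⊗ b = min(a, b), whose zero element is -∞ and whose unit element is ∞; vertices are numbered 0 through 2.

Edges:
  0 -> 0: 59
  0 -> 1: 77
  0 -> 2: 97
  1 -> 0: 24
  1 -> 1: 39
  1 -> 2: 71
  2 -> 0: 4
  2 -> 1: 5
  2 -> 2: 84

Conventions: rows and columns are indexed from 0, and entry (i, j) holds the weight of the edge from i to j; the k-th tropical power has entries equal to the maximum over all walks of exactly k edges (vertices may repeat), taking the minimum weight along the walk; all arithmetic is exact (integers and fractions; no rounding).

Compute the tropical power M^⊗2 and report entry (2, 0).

M^⊗2:
  [59, 59, 84]
  [24, 39, 71]
  [5, 5, 84]
Key observation: the optimum is the walk 2->1->0, with weight 5 min 24 = 5.
Optimal value attained by: walk 2->1->0.
Answer: (M^⊗2)[2][0] = 5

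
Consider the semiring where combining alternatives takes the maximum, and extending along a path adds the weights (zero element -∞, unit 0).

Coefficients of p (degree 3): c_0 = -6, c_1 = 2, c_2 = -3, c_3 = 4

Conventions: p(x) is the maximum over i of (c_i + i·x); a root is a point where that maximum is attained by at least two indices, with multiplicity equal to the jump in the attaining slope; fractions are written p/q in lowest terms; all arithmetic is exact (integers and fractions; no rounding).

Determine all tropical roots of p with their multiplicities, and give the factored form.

hull edge (i=0, c=-6) to (i=1, c=2): slope 8, span 1
hull edge (i=1, c=2) to (i=3, c=4): slope 1, span 2
Factored form: p(x) = 4 ⊗ (x ⊕ (-8)) ⊗ (x ⊕ (-1)) ⊗ (x ⊕ (-1))
Answer: roots = -8 (mult 1), -1 (mult 2)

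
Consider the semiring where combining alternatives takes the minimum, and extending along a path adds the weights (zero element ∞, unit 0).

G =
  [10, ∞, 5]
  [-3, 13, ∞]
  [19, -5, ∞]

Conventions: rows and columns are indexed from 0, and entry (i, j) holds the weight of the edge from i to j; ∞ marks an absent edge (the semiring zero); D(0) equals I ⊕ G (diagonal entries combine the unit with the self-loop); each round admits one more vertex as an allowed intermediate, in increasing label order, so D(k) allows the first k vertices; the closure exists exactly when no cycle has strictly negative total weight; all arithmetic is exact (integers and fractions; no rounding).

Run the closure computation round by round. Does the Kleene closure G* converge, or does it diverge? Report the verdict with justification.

D(0):
  [0, ∞, 5]
  [-3, 0, ∞]
  [19, -5, 0]
D(1):
  [0, ∞, 5]
  [-3, 0, 2]
  [19, -5, 0]
Detection: at round 2, diagonal entry (2, 2) turns strictly negative.
Key observation: the cycle 2->1->0->2 has total weight (-5) + (-3) + 5, which is strictly negative.
Answer: DIVERGES — negative cycle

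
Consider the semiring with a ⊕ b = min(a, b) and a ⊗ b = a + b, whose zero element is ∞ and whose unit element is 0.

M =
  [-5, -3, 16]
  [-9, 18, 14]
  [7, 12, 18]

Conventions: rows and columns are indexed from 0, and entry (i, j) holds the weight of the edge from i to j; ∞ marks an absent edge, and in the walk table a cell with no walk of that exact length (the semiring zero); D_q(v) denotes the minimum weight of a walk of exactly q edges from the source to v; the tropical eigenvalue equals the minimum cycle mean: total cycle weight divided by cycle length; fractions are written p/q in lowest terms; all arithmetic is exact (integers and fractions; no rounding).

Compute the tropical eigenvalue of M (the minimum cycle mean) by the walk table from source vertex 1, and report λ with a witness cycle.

q=0: [∞, 0, ∞]
q=1: [-9, 18, 14]
q=2: [-14, -12, 7]
q=3: [-21, -17, 2]
Optimal cycle mean attained by: cycle 0->1->0, total (-3) + (-9), length 2.
Answer: λ = -6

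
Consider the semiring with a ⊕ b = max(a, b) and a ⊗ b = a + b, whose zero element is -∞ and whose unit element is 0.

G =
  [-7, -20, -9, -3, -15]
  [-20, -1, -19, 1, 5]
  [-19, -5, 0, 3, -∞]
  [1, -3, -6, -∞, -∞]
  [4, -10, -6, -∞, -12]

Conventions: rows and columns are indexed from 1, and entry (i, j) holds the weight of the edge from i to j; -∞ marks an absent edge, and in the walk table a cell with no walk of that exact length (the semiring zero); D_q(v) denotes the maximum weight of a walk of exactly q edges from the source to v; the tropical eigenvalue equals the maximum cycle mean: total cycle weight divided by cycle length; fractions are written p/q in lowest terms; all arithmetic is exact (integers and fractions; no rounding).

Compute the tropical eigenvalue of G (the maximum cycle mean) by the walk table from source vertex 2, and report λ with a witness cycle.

q=0: [-∞, 0, -∞, -∞, -∞]
q=1: [-20, -1, -19, 1, 5]
q=2: [9, -2, -1, 0, 4]
q=3: [8, -3, 0, 6, 3]
q=4: [7, 3, 0, 5, 2]
q=5: [6, 2, 0, 4, 8]
Optimal cycle mean attained by: cycle 1->4->2->5->1, total (-3) + (-3) + 5 + 4, length 4.
Answer: λ = 3/4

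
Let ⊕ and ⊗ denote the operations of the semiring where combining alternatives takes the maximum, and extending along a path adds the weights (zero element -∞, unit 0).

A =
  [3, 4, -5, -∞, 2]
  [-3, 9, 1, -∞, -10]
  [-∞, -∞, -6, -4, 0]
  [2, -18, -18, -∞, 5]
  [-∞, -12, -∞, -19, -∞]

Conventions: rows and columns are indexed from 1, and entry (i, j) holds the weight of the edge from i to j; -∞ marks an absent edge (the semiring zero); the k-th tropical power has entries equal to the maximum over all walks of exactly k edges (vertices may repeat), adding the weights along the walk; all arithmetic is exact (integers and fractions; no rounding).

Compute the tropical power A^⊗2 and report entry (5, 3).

A^⊗2:
  [6, 13, 5, -9, 5]
  [6, 18, 10, -3, 1]
  [-2, -12, -12, -10, 1]
  [5, 6, -3, -14, 4]
  [-15, -3, -11, -∞, -14]
Key observation: the optimum is the walk 5->2->3, with weight (-12) + 1 = -11.
Optimal value attained by: walk 5->2->3.
Answer: (A^⊗2)[5][3] = -11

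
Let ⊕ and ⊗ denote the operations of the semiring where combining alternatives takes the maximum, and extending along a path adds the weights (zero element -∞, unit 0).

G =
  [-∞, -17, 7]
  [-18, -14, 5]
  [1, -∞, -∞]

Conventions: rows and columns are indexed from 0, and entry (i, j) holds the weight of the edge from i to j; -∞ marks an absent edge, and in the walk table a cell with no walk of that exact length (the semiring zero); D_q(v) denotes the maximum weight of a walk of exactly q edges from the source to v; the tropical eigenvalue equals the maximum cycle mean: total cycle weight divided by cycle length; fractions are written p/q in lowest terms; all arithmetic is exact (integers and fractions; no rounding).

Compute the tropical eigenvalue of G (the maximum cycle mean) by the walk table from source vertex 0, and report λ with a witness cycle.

q=0: [0, -∞, -∞]
q=1: [-∞, -17, 7]
q=2: [8, -31, -12]
q=3: [-11, -9, 15]
Optimal cycle mean attained by: cycle 0->2->0, total 7 + 1, length 2.
Answer: λ = 4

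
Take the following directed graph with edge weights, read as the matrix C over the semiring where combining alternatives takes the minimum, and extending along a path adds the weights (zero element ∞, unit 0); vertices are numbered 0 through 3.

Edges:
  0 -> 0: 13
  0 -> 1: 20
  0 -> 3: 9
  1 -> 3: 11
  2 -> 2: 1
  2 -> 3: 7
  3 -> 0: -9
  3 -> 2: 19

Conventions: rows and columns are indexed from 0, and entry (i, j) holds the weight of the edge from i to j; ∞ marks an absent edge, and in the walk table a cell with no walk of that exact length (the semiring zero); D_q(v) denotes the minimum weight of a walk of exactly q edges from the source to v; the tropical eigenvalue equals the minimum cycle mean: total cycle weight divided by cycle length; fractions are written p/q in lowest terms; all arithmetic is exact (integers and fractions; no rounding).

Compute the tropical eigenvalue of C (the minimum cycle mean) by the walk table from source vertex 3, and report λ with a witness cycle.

q=0: [∞, ∞, ∞, 0]
q=1: [-9, ∞, 19, ∞]
q=2: [4, 11, 20, 0]
q=3: [-9, 24, 19, 13]
q=4: [4, 11, 20, 0]
Optimal cycle mean attained by: cycle 0->3->0, total 9 + (-9), length 2.
Answer: λ = 0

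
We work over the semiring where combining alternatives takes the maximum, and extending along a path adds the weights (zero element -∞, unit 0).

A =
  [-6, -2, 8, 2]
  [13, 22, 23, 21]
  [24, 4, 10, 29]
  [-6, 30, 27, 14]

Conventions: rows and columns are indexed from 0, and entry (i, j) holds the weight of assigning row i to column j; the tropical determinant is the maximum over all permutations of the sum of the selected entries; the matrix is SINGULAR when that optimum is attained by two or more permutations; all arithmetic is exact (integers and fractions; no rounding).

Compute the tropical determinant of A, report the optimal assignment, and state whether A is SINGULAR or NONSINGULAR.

σ = (0, 1, 2, 3): (-6) + 22 + 10 + 14 = 40
σ = (0, 1, 3, 2): (-6) + 22 + 29 + 27 = 72
σ = (0, 2, 1, 3): (-6) + 23 + 4 + 14 = 35
σ = (0, 2, 3, 1): (-6) + 23 + 29 + 30 = 76
σ = (0, 3, 1, 2): (-6) + 21 + 4 + 27 = 46
σ = (0, 3, 2, 1): (-6) + 21 + 10 + 30 = 55
σ = (1, 0, 2, 3): (-2) + 13 + 10 + 14 = 35
σ = (1, 0, 3, 2): (-2) + 13 + 29 + 27 = 67
σ = (1, 2, 0, 3): (-2) + 23 + 24 + 14 = 59
σ = (1, 2, 3, 0): (-2) + 23 + 29 + (-6) = 44
σ = (1, 3, 0, 2): (-2) + 21 + 24 + 27 = 70
σ = (1, 3, 2, 0): (-2) + 21 + 10 + (-6) = 23
σ = (2, 0, 1, 3): 8 + 13 + 4 + 14 = 39
σ = (2, 0, 3, 1): 8 + 13 + 29 + 30 = 80
σ = (2, 1, 0, 3): 8 + 22 + 24 + 14 = 68
σ = (2, 1, 3, 0): 8 + 22 + 29 + (-6) = 53
σ = (2, 3, 0, 1): 8 + 21 + 24 + 30 = 83
σ = (2, 3, 1, 0): 8 + 21 + 4 + (-6) = 27
σ = (3, 0, 1, 2): 2 + 13 + 4 + 27 = 46
σ = (3, 0, 2, 1): 2 + 13 + 10 + 30 = 55
σ = (3, 1, 0, 2): 2 + 22 + 24 + 27 = 75
σ = (3, 1, 2, 0): 2 + 22 + 10 + (-6) = 28
σ = (3, 2, 0, 1): 2 + 23 + 24 + 30 = 79
σ = (3, 2, 1, 0): 2 + 23 + 4 + (-6) = 23
Optimal value attained by: σ = (2, 3, 0, 1).
Answer: det⊕(A) = 83; verdict: NONSINGULAR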